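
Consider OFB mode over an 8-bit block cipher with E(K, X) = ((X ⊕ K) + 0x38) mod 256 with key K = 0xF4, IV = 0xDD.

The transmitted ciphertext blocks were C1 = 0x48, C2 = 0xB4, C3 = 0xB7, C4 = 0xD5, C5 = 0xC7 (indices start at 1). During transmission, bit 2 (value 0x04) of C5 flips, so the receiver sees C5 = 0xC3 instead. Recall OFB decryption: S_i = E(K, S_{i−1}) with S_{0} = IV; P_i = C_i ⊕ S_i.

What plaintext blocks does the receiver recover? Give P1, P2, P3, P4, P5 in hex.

Only C5 changed, to 0xC3. In OFB, a change in C_i flips the same bit in P_i only; the keystream is unaffected. Decrypting the received ciphertext:
P1: S = E(K, 0xDD) = 0x61; 0x48 ⊕ 0x61 = 0x29.
P2: S = E(K, 0x61) = 0xCD; 0xB4 ⊕ 0xCD = 0x79.
P3: S = E(K, 0xCD) = 0x71; 0xB7 ⊕ 0x71 = 0xC6.
P4: S = E(K, 0x71) = 0xBD; 0xD5 ⊕ 0xBD = 0x68.
P5: S = E(K, 0xBD) = 0x81; 0xC3 ⊕ 0x81 = 0x42.
Blocks that differ from the original plaintext: P5.

P1 = 0x29, P2 = 0x79, P3 = 0xC6, P4 = 0x68, P5 = 0x42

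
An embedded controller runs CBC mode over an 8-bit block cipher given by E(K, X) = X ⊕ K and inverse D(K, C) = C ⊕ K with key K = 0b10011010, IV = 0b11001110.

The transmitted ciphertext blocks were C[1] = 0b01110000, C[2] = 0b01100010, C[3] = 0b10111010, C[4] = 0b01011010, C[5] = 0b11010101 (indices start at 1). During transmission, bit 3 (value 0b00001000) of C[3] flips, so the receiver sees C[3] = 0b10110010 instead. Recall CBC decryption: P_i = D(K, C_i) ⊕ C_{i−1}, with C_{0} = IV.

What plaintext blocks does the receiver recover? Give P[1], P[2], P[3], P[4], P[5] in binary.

P[1] = 0b00100100, P[2] = 0b10001000, P[3] = 0b01001010, P[4] = 0b01110010, P[5] = 0b00010101

Only C[3] changed, to 0b10110010. In CBC, a change in C_i garbles P_i and flips the same bit in P_{i+1}. Decrypting the received ciphertext:
P[1]: D(K, 0b01110000) = 0b11101010; 0b11101010 ⊕ 0b11001110 = 0b00100100.
P[2]: D(K, 0b01100010) = 0b11111000; 0b11111000 ⊕ 0b01110000 = 0b10001000.
P[3]: D(K, 0b10110010) = 0b00101000; 0b00101000 ⊕ 0b01100010 = 0b01001010.
P[4]: D(K, 0b01011010) = 0b11000000; 0b11000000 ⊕ 0b10110010 = 0b01110010.
P[5]: D(K, 0b11010101) = 0b01001111; 0b01001111 ⊕ 0b01011010 = 0b00010101.
Blocks that differ from the original plaintext: P[3], P[4].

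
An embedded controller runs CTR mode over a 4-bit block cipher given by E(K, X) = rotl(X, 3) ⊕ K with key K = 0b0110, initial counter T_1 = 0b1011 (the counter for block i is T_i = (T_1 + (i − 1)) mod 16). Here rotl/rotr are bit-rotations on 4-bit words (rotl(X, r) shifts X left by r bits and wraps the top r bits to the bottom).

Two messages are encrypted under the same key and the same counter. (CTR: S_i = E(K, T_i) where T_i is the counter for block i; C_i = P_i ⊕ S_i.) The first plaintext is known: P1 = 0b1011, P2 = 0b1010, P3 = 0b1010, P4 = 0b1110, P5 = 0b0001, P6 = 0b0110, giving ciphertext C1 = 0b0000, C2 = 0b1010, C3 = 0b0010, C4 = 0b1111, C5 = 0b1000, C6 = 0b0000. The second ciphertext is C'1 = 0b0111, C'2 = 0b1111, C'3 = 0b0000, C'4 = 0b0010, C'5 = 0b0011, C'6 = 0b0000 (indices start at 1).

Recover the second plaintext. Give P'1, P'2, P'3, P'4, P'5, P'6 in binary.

In CTR with a reused counter, both messages share the same keystream S_i, so C_i ⊕ C'_i = P_i ⊕ P'_i and thus P'_i = P_i ⊕ C_i ⊕ C'_i.
P'1: 0b1011 ⊕ 0b0000 ⊕ 0b0111 = 0b1100.
P'2: 0b1010 ⊕ 0b1010 ⊕ 0b1111 = 0b1111.
P'3: 0b1010 ⊕ 0b0010 ⊕ 0b0000 = 0b1000.
P'4: 0b1110 ⊕ 0b1111 ⊕ 0b0010 = 0b0011.
P'5: 0b0001 ⊕ 0b1000 ⊕ 0b0011 = 0b1010.
P'6: 0b0110 ⊕ 0b0000 ⊕ 0b0000 = 0b0110.

P'1 = 0b1100, P'2 = 0b1111, P'3 = 0b1000, P'4 = 0b0011, P'5 = 0b1010, P'6 = 0b0110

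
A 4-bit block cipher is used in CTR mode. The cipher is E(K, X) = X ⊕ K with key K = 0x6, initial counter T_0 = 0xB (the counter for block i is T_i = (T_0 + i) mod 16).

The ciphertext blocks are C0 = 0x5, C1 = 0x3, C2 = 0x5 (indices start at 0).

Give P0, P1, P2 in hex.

CTR decryption: S_i = E(K, T_i) where T_i is the counter for block i; P_i = C_i ⊕ S_i.
P0: T = 0xB, S = E(K, T) = 0xD; 0x5 ⊕ 0xD = 0x8.
P1: T = 0xC, S = E(K, T) = 0xA; 0x3 ⊕ 0xA = 0x9.
P2: T = 0xD, S = E(K, T) = 0xB; 0x5 ⊕ 0xB = 0xE.

P0 = 0x8, P1 = 0x9, P2 = 0xE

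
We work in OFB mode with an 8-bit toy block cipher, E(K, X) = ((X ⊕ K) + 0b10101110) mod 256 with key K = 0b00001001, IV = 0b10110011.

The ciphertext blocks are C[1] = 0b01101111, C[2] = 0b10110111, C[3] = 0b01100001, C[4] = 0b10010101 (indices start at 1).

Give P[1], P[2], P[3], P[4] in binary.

OFB decryption: S_i = E(K, S_{i−1}) with S_{0} = IV; P_i = C_i ⊕ S_i.
P[1]: S = E(K, 0b10110011) = 0b01101000; 0b01101111 ⊕ 0b01101000 = 0b00000111.
P[2]: S = E(K, 0b01101000) = 0b00001111; 0b10110111 ⊕ 0b00001111 = 0b10111000.
P[3]: S = E(K, 0b00001111) = 0b10110100; 0b01100001 ⊕ 0b10110100 = 0b11010101.
P[4]: S = E(K, 0b10110100) = 0b01101011; 0b10010101 ⊕ 0b01101011 = 0b11111110.

P[1] = 0b00000111, P[2] = 0b10111000, P[3] = 0b11010101, P[4] = 0b11111110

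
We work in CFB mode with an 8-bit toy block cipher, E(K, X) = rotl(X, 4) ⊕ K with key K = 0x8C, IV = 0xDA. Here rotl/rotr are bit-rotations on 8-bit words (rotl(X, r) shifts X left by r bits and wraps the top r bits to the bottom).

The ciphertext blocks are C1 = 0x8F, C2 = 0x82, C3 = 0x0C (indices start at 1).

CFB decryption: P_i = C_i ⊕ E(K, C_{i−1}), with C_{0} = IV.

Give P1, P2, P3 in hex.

P1 = 0xAE, P2 = 0xF6, P3 = 0xA8

P1: E(K, 0xDA) = 0x21; 0x8F ⊕ 0x21 = 0xAE.
P2: E(K, 0x8F) = 0x74; 0x82 ⊕ 0x74 = 0xF6.
P3: E(K, 0x82) = 0xA4; 0x0C ⊕ 0xA4 = 0xA8.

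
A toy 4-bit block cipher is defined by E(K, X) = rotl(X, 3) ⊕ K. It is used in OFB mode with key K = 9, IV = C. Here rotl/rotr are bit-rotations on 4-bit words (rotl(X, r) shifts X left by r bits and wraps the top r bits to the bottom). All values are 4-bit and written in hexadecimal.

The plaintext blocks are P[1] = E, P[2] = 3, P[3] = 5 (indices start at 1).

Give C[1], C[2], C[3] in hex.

C[1] = 1, C[2] = 5, C[3] = F

OFB encryption: S_i = E(K, S_{i−1}) with S_{0} = IV; C_i = P_i ⊕ S_i.
C[1]: S = E(K, C) = F; E ⊕ F = 1.
C[2]: S = E(K, F) = 6; 3 ⊕ 6 = 5.
C[3]: S = E(K, 6) = A; 5 ⊕ A = F.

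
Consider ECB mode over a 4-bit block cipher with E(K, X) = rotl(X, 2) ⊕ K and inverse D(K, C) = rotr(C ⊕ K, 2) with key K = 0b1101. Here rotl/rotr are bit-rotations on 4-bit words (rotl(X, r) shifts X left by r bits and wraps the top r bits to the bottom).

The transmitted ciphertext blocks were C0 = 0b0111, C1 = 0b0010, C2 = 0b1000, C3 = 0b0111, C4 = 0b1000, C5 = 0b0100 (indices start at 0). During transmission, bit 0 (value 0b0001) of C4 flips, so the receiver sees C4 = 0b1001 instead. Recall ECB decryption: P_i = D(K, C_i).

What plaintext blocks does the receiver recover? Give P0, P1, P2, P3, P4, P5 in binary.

P0 = 0b1010, P1 = 0b1111, P2 = 0b0101, P3 = 0b1010, P4 = 0b0001, P5 = 0b0110

Only C4 changed, to 0b1001. In ECB, a change in C_i affects only P_i. Decrypting the received ciphertext:
P0: D(K, 0b0111) = 0b1010.
P1: D(K, 0b0010) = 0b1111.
P2: D(K, 0b1000) = 0b0101.
P3: D(K, 0b0111) = 0b1010.
P4: D(K, 0b1001) = 0b0001.
P5: D(K, 0b0100) = 0b0110.
Blocks that differ from the original plaintext: P4.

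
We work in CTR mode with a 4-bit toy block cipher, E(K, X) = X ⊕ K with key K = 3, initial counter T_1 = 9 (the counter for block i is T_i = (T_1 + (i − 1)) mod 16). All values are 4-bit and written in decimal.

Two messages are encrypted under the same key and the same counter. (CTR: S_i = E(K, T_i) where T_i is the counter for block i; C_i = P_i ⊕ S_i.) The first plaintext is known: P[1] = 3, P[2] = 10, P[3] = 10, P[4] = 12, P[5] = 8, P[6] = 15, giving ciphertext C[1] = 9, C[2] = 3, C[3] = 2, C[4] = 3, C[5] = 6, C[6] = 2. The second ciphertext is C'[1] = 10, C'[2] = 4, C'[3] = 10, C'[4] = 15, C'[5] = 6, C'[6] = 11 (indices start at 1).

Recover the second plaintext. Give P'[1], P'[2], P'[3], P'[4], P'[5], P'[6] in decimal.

In CTR with a reused counter, both messages share the same keystream S_i, so C_i ⊕ C'_i = P_i ⊕ P'_i and thus P'_i = P_i ⊕ C_i ⊕ C'_i.
P'[1]: 3 ⊕ 9 ⊕ 10 = 0.
P'[2]: 10 ⊕ 3 ⊕ 4 = 13.
P'[3]: 10 ⊕ 2 ⊕ 10 = 2.
P'[4]: 12 ⊕ 3 ⊕ 15 = 0.
P'[5]: 8 ⊕ 6 ⊕ 6 = 8.
P'[6]: 15 ⊕ 2 ⊕ 11 = 6.

P'[1] = 0, P'[2] = 13, P'[3] = 2, P'[4] = 0, P'[5] = 8, P'[6] = 6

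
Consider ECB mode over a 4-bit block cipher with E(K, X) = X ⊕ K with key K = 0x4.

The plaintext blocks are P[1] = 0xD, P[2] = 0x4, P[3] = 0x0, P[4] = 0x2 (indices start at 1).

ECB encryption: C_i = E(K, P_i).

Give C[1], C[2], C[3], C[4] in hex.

C[1]: E(K, 0xD) = 0x9.
C[2]: E(K, 0x4) = 0x0.
C[3]: E(K, 0x0) = 0x4.
C[4]: E(K, 0x2) = 0x6.

C[1] = 0x9, C[2] = 0x0, C[3] = 0x4, C[4] = 0x6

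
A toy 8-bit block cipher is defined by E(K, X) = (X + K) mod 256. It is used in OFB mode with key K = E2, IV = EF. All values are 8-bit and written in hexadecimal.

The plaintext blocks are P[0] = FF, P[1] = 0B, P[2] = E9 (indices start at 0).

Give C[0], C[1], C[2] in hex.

C[0] = 2E, C[1] = B8, C[2] = 7C

OFB encryption: S_i = E(K, S_{i−1}) with S_{−1} = IV; C_i = P_i ⊕ S_i.
C[0]: S = E(K, EF) = D1; FF ⊕ D1 = 2E.
C[1]: S = E(K, D1) = B3; 0B ⊕ B3 = B8.
C[2]: S = E(K, B3) = 95; E9 ⊕ 95 = 7C.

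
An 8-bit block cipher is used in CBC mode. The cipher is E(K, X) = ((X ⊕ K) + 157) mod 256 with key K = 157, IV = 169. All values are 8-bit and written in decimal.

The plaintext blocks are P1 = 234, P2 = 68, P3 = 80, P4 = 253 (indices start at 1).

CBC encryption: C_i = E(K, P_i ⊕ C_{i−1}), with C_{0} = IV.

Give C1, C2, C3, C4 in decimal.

C1: P1 ⊕ 169 = 67; E(K, 67) = 123.
C2: P2 ⊕ 123 = 63; E(K, 63) = 63.
C3: P3 ⊕ 63 = 111; E(K, 111) = 143.
C4: P4 ⊕ 143 = 114; E(K, 114) = 140.

C1 = 123, C2 = 63, C3 = 143, C4 = 140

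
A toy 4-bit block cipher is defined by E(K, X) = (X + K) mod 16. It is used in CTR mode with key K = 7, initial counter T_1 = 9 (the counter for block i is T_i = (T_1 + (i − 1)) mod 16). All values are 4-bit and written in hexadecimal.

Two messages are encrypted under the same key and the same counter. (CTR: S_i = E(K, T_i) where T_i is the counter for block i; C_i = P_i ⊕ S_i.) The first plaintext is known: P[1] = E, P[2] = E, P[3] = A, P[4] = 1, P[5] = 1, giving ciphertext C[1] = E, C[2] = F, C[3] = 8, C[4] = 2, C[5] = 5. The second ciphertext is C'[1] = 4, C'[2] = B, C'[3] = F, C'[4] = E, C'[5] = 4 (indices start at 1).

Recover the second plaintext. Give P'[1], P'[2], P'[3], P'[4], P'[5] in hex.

P'[1] = 4, P'[2] = A, P'[3] = D, P'[4] = D, P'[5] = 0

In CTR with a reused counter, both messages share the same keystream S_i, so C_i ⊕ C'_i = P_i ⊕ P'_i and thus P'_i = P_i ⊕ C_i ⊕ C'_i.
P'[1]: E ⊕ E ⊕ 4 = 4.
P'[2]: E ⊕ F ⊕ B = A.
P'[3]: A ⊕ 8 ⊕ F = D.
P'[4]: 1 ⊕ 2 ⊕ E = D.
P'[5]: 1 ⊕ 5 ⊕ 4 = 0.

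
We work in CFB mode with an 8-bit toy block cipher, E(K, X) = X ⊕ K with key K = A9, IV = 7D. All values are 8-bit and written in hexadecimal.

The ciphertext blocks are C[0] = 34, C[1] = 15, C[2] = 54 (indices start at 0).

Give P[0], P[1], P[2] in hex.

CFB decryption: P_i = C_i ⊕ E(K, C_{i−1}), with C_{−1} = IV.
P[0]: E(K, 7D) = D4; 34 ⊕ D4 = E0.
P[1]: E(K, 34) = 9D; 15 ⊕ 9D = 88.
P[2]: E(K, 15) = BC; 54 ⊕ BC = E8.

P[0] = E0, P[1] = 88, P[2] = E8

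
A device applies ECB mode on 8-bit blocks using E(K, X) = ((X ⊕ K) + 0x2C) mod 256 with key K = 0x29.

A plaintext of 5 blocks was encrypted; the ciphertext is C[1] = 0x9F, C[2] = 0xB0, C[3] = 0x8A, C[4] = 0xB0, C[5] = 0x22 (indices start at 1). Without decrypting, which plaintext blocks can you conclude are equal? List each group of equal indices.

P[2] = P[4]

ECB encrypts each block independently with the same key, so equal ciphertext blocks imply equal plaintext blocks.
C[2] = C[4] = 0xB0, so P[2] = P[4].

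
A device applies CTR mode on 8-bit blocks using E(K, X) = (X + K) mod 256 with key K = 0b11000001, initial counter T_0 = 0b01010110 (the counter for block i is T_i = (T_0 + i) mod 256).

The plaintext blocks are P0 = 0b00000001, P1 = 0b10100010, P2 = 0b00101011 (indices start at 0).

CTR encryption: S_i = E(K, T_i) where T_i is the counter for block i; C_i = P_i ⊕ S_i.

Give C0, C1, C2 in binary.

C0: T = 0b01010110, S = E(K, T) = 0b00010111; 0b00000001 ⊕ 0b00010111 = 0b00010110.
C1: T = 0b01010111, S = E(K, T) = 0b00011000; 0b10100010 ⊕ 0b00011000 = 0b10111010.
C2: T = 0b01011000, S = E(K, T) = 0b00011001; 0b00101011 ⊕ 0b00011001 = 0b00110010.

C0 = 0b00010110, C1 = 0b10111010, C2 = 0b00110010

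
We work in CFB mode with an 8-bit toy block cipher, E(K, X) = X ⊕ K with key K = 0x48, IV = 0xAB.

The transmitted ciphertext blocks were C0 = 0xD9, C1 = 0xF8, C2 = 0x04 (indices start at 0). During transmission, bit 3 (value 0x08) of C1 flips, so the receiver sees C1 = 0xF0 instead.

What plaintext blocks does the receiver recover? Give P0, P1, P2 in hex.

CFB decryption: P_i = C_i ⊕ E(K, C_{i−1}), with C_{−1} = IV.
Only C1 changed, to 0xF0. In CFB, a change in C_i flips the same bit in P_i and garbles P_{i+1}. Decrypting the received ciphertext:
P0: E(K, 0xAB) = 0xE3; 0xD9 ⊕ 0xE3 = 0x3A.
P1: E(K, 0xD9) = 0x91; 0xF0 ⊕ 0x91 = 0x61.
P2: E(K, 0xF0) = 0xB8; 0x04 ⊕ 0xB8 = 0xBC.
Blocks that differ from the original plaintext: P1, P2.

P0 = 0x3A, P1 = 0x61, P2 = 0xBC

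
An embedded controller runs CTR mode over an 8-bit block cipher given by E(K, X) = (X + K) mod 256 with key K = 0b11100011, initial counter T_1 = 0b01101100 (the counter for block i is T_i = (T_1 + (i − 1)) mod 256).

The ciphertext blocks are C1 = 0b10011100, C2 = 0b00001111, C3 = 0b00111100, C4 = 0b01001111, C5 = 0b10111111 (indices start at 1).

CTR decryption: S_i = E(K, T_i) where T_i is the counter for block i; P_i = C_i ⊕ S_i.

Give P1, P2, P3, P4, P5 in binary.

P1: T = 0b01101100, S = E(K, T) = 0b01001111; 0b10011100 ⊕ 0b01001111 = 0b11010011.
P2: T = 0b01101101, S = E(K, T) = 0b01010000; 0b00001111 ⊕ 0b01010000 = 0b01011111.
P3: T = 0b01101110, S = E(K, T) = 0b01010001; 0b00111100 ⊕ 0b01010001 = 0b01101101.
P4: T = 0b01101111, S = E(K, T) = 0b01010010; 0b01001111 ⊕ 0b01010010 = 0b00011101.
P5: T = 0b01110000, S = E(K, T) = 0b01010011; 0b10111111 ⊕ 0b01010011 = 0b11101100.

P1 = 0b11010011, P2 = 0b01011111, P3 = 0b01101101, P4 = 0b00011101, P5 = 0b11101100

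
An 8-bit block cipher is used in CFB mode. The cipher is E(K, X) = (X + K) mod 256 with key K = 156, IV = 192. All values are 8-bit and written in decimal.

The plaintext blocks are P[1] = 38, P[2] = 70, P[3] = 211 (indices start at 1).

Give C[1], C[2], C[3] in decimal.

CFB encryption: C_i = P_i ⊕ E(K, C_{i−1}), with C_{0} = IV.
C[1]: E(K, 192) = 92; 38 ⊕ 92 = 122.
C[2]: E(K, 122) = 22; 70 ⊕ 22 = 80.
C[3]: E(K, 80) = 236; 211 ⊕ 236 = 63.

C[1] = 122, C[2] = 80, C[3] = 63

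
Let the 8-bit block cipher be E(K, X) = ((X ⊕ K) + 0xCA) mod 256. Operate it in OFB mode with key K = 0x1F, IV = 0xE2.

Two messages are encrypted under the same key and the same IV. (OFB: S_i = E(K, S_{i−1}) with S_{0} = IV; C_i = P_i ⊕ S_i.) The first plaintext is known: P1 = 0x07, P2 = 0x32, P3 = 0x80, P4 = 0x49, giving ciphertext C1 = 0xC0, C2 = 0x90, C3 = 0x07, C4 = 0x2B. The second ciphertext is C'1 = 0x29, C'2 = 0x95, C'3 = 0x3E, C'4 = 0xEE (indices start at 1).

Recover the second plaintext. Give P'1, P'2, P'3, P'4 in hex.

In OFB with a reused IV, both messages share the same keystream S_i, so C_i ⊕ C'_i = P_i ⊕ P'_i and thus P'_i = P_i ⊕ C_i ⊕ C'_i.
P'1: 0x07 ⊕ 0xC0 ⊕ 0x29 = 0xEE.
P'2: 0x32 ⊕ 0x90 ⊕ 0x95 = 0x37.
P'3: 0x80 ⊕ 0x07 ⊕ 0x3E = 0xB9.
P'4: 0x49 ⊕ 0x2B ⊕ 0xEE = 0x8C.

P'1 = 0xEE, P'2 = 0x37, P'3 = 0xB9, P'4 = 0x8C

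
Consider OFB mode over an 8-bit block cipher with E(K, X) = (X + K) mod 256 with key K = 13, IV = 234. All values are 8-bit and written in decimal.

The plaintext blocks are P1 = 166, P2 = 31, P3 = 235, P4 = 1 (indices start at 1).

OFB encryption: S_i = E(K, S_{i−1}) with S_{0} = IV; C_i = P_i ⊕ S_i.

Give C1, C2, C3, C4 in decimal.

C1: S = E(K, 234) = 247; 166 ⊕ 247 = 81.
C2: S = E(K, 247) = 4; 31 ⊕ 4 = 27.
C3: S = E(K, 4) = 17; 235 ⊕ 17 = 250.
C4: S = E(K, 17) = 30; 1 ⊕ 30 = 31.

C1 = 81, C2 = 27, C3 = 250, C4 = 31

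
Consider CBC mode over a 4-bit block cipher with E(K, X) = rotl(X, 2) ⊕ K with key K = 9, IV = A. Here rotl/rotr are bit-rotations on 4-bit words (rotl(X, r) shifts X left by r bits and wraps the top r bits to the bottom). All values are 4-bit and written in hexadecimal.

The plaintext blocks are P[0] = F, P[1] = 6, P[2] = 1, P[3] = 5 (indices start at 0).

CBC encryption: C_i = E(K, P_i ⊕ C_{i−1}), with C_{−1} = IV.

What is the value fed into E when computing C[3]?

4

C[0]: P[0] ⊕ A = 5; E(K, 5) = C.
C[1]: P[1] ⊕ C = A; E(K, A) = 3.
C[2]: P[2] ⊕ 3 = 2; E(K, 2) = 1.
C[3]: P[3] ⊕ 1 = 4; E(K, 4) = 8.
So the input to E for block [3] is 4.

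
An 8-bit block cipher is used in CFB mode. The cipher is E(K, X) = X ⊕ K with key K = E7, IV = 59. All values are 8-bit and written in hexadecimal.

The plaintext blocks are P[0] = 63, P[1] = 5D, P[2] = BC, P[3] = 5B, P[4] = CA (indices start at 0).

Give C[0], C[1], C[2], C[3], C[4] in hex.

CFB encryption: C_i = P_i ⊕ E(K, C_{i−1}), with C_{−1} = IV.
C[0]: E(K, 59) = BE; 63 ⊕ BE = DD.
C[1]: E(K, DD) = 3A; 5D ⊕ 3A = 67.
C[2]: E(K, 67) = 80; BC ⊕ 80 = 3C.
C[3]: E(K, 3C) = DB; 5B ⊕ DB = 80.
C[4]: E(K, 80) = 67; CA ⊕ 67 = AD.

C[0] = DD, C[1] = 67, C[2] = 3C, C[3] = 80, C[4] = AD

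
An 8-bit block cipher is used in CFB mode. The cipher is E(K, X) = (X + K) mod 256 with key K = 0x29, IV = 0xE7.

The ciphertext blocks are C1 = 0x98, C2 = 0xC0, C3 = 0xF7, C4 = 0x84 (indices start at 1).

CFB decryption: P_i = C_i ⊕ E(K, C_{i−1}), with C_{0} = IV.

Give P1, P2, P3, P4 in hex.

P1 = 0x88, P2 = 0x01, P3 = 0x1E, P4 = 0xA4

P1: E(K, 0xE7) = 0x10; 0x98 ⊕ 0x10 = 0x88.
P2: E(K, 0x98) = 0xC1; 0xC0 ⊕ 0xC1 = 0x01.
P3: E(K, 0xC0) = 0xE9; 0xF7 ⊕ 0xE9 = 0x1E.
P4: E(K, 0xF7) = 0x20; 0x84 ⊕ 0x20 = 0xA4.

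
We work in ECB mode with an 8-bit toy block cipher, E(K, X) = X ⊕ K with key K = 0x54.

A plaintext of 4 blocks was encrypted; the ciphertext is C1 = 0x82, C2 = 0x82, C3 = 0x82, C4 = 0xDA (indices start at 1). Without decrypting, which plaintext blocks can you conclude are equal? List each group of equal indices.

P1 = P2 = P3

ECB encrypts each block independently with the same key, so equal ciphertext blocks imply equal plaintext blocks.
C1 = C2 = C3 = 0x82, so P1 = P2 = P3.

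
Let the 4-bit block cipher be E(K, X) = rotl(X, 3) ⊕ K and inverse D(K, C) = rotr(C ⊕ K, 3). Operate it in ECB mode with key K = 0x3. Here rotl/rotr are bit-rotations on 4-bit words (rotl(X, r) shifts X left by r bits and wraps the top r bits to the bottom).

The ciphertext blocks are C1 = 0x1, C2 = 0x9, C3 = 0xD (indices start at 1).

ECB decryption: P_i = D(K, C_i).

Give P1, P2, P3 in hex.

P1: D(K, 0x1) = 0x4.
P2: D(K, 0x9) = 0x5.
P3: D(K, 0xD) = 0xD.

P1 = 0x4, P2 = 0x5, P3 = 0xD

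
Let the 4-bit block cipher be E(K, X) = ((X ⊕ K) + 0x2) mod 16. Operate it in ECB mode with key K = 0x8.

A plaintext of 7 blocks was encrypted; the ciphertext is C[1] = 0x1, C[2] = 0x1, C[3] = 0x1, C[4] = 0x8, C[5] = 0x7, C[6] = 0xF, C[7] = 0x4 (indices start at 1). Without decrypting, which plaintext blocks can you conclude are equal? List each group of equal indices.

ECB encrypts each block independently with the same key, so equal ciphertext blocks imply equal plaintext blocks.
C[1] = C[2] = C[3] = 0x1, so P[1] = P[2] = P[3].

P[1] = P[2] = P[3]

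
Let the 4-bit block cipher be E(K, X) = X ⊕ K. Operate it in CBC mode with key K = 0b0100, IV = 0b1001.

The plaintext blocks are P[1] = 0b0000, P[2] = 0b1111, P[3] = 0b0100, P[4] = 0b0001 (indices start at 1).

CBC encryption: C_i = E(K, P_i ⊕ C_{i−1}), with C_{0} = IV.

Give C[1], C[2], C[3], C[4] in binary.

C[1] = 0b1101, C[2] = 0b0110, C[3] = 0b0110, C[4] = 0b0011

C[1]: P[1] ⊕ 0b1001 = 0b1001; E(K, 0b1001) = 0b1101.
C[2]: P[2] ⊕ 0b1101 = 0b0010; E(K, 0b0010) = 0b0110.
C[3]: P[3] ⊕ 0b0110 = 0b0010; E(K, 0b0010) = 0b0110.
C[4]: P[4] ⊕ 0b0110 = 0b0111; E(K, 0b0111) = 0b0011.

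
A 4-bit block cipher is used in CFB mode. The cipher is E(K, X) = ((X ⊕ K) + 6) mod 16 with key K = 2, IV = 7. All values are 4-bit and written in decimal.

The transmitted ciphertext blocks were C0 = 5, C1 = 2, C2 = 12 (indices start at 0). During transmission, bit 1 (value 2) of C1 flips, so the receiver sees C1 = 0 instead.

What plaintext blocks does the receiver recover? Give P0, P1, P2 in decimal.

CFB decryption: P_i = C_i ⊕ E(K, C_{i−1}), with C_{−1} = IV.
Only C1 changed, to 0. In CFB, a change in C_i flips the same bit in P_i and garbles P_{i+1}. Decrypting the received ciphertext:
P0: E(K, 7) = 11; 5 ⊕ 11 = 14.
P1: E(K, 5) = 13; 0 ⊕ 13 = 13.
P2: E(K, 0) = 8; 12 ⊕ 8 = 4.
Blocks that differ from the original plaintext: P1, P2.

P0 = 14, P1 = 13, P2 = 4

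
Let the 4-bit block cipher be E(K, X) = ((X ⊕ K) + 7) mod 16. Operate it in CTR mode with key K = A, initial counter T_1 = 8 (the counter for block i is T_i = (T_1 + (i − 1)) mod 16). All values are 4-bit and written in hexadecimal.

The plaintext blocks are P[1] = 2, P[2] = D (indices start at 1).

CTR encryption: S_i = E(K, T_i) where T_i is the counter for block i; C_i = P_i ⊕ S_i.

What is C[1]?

C[1] = B

C[1]: T = 8, S = E(K, T) = 9; 2 ⊕ 9 = B.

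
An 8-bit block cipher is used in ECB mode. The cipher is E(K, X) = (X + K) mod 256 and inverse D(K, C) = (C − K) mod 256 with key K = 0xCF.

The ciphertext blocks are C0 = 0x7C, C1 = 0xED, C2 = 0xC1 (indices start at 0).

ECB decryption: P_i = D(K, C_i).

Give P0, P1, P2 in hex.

P0 = 0xAD, P1 = 0x1E, P2 = 0xF2

P0: D(K, 0x7C) = 0xAD.
P1: D(K, 0xED) = 0x1E.
P2: D(K, 0xC1) = 0xF2.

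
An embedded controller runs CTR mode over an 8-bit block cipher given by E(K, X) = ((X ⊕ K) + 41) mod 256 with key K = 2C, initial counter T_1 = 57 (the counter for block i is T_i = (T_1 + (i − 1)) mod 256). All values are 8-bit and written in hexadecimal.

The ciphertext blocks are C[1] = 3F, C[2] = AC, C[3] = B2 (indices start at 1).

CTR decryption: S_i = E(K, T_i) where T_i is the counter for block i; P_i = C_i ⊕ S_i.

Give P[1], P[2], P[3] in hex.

P[1] = 83, P[2] = 19, P[3] = 04

P[1]: T = 57, S = E(K, T) = BC; 3F ⊕ BC = 83.
P[2]: T = 58, S = E(K, T) = B5; AC ⊕ B5 = 19.
P[3]: T = 59, S = E(K, T) = B6; B2 ⊕ B6 = 04.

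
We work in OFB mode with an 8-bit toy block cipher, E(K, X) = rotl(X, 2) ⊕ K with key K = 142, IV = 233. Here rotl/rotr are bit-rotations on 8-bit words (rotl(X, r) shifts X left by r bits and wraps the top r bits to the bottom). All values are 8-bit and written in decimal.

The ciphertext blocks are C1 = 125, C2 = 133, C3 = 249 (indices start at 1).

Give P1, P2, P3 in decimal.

P1 = 84, P2 = 175, P3 = 223

OFB decryption: S_i = E(K, S_{i−1}) with S_{0} = IV; P_i = C_i ⊕ S_i.
P1: S = E(K, 233) = 41; 125 ⊕ 41 = 84.
P2: S = E(K, 41) = 42; 133 ⊕ 42 = 175.
P3: S = E(K, 42) = 38; 249 ⊕ 38 = 223.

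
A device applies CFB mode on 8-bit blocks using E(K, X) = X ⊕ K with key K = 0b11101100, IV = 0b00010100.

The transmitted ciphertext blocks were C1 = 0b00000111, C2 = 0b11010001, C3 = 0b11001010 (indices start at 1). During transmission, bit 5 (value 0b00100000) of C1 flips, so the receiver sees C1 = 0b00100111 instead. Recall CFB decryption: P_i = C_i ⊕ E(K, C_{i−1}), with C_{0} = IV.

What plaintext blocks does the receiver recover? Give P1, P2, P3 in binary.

P1 = 0b11011111, P2 = 0b00011010, P3 = 0b11110111

Only C1 changed, to 0b00100111. In CFB, a change in C_i flips the same bit in P_i and garbles P_{i+1}. Decrypting the received ciphertext:
P1: E(K, 0b00010100) = 0b11111000; 0b00100111 ⊕ 0b11111000 = 0b11011111.
P2: E(K, 0b00100111) = 0b11001011; 0b11010001 ⊕ 0b11001011 = 0b00011010.
P3: E(K, 0b11010001) = 0b00111101; 0b11001010 ⊕ 0b00111101 = 0b11110111.
Blocks that differ from the original plaintext: P1, P2.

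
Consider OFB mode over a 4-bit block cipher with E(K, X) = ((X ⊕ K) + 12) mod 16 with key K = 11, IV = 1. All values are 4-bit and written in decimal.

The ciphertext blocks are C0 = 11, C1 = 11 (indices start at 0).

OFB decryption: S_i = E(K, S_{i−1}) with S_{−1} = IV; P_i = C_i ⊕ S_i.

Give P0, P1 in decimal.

P0 = 13, P1 = 2

P0: S = E(K, 1) = 6; 11 ⊕ 6 = 13.
P1: S = E(K, 6) = 9; 11 ⊕ 9 = 2.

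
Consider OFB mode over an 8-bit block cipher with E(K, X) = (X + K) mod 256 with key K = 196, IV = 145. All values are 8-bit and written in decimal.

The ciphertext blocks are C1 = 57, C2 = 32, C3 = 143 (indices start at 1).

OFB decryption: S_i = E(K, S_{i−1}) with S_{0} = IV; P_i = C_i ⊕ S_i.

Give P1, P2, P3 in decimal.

P1 = 108, P2 = 57, P3 = 82

P1: S = E(K, 145) = 85; 57 ⊕ 85 = 108.
P2: S = E(K, 85) = 25; 32 ⊕ 25 = 57.
P3: S = E(K, 25) = 221; 143 ⊕ 221 = 82.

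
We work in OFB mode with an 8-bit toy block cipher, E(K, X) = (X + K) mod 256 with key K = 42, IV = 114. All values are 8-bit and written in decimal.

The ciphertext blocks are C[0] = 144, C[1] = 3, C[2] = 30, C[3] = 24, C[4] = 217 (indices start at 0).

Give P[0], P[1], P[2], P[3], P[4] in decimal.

OFB decryption: S_i = E(K, S_{i−1}) with S_{−1} = IV; P_i = C_i ⊕ S_i.
P[0]: S = E(K, 114) = 156; 144 ⊕ 156 = 12.
P[1]: S = E(K, 156) = 198; 3 ⊕ 198 = 197.
P[2]: S = E(K, 198) = 240; 30 ⊕ 240 = 238.
P[3]: S = E(K, 240) = 26; 24 ⊕ 26 = 2.
P[4]: S = E(K, 26) = 68; 217 ⊕ 68 = 157.

P[0] = 12, P[1] = 197, P[2] = 238, P[3] = 2, P[4] = 157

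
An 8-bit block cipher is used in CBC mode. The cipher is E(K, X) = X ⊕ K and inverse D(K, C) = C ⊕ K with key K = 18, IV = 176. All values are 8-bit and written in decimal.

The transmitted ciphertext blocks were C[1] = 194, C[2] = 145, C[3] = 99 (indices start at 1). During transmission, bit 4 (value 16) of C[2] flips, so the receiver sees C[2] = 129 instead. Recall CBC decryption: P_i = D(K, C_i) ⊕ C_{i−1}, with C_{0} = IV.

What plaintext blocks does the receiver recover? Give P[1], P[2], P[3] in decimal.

P[1] = 96, P[2] = 81, P[3] = 240

Only C[2] changed, to 129. In CBC, a change in C_i garbles P_i and flips the same bit in P_{i+1}. Decrypting the received ciphertext:
P[1]: D(K, 194) = 208; 208 ⊕ 176 = 96.
P[2]: D(K, 129) = 147; 147 ⊕ 194 = 81.
P[3]: D(K, 99) = 113; 113 ⊕ 129 = 240.
Blocks that differ from the original plaintext: P[2], P[3].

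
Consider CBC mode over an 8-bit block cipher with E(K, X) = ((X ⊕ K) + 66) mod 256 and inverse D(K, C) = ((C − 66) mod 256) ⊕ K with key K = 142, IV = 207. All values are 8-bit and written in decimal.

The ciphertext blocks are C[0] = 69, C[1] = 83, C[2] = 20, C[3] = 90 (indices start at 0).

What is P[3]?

P[3] = 130

CBC decryption: P_i = D(K, C_i) ⊕ C_{i−1}, with C_{−1} = IV.
P[3]: D(K, 90) = 150; 150 ⊕ 20 = 130.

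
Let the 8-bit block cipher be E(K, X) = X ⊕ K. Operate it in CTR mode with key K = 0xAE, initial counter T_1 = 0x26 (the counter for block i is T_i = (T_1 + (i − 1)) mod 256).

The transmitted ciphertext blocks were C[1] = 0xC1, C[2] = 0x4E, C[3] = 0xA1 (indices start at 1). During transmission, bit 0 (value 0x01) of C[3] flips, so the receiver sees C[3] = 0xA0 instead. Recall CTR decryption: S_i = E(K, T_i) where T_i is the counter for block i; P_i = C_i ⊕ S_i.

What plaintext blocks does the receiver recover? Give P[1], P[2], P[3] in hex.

Only C[3] changed, to 0xA0. In CTR, a change in C_i flips the same bit in P_i only; the keystream is unaffected. Decrypting the received ciphertext:
P[1]: T = 0x26, S = E(K, T) = 0x88; 0xC1 ⊕ 0x88 = 0x49.
P[2]: T = 0x27, S = E(K, T) = 0x89; 0x4E ⊕ 0x89 = 0xC7.
P[3]: T = 0x28, S = E(K, T) = 0x86; 0xA0 ⊕ 0x86 = 0x26.
Blocks that differ from the original plaintext: P[3].

P[1] = 0x49, P[2] = 0xC7, P[3] = 0x26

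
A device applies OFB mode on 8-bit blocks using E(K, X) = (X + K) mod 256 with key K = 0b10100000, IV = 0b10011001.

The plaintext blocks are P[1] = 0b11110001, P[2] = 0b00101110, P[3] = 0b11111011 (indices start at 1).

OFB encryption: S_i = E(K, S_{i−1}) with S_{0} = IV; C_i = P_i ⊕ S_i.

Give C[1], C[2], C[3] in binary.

C[1] = 0b11001000, C[2] = 0b11110111, C[3] = 0b10000010

C[1]: S = E(K, 0b10011001) = 0b00111001; 0b11110001 ⊕ 0b00111001 = 0b11001000.
C[2]: S = E(K, 0b00111001) = 0b11011001; 0b00101110 ⊕ 0b11011001 = 0b11110111.
C[3]: S = E(K, 0b11011001) = 0b01111001; 0b11111011 ⊕ 0b01111001 = 0b10000010.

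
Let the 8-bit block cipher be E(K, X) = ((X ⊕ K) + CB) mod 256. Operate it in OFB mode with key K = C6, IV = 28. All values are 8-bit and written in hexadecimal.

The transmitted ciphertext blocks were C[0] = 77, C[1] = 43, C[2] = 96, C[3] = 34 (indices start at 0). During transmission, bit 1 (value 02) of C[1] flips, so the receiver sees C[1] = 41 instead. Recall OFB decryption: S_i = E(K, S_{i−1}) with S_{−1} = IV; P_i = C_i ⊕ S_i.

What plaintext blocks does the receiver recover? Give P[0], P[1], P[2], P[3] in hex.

Only C[1] changed, to 41. In OFB, a change in C_i flips the same bit in P_i only; the keystream is unaffected. Decrypting the received ciphertext:
P[0]: S = E(K, 28) = B9; 77 ⊕ B9 = CE.
P[1]: S = E(K, B9) = 4A; 41 ⊕ 4A = 0B.
P[2]: S = E(K, 4A) = 57; 96 ⊕ 57 = C1.
P[3]: S = E(K, 57) = 5C; 34 ⊕ 5C = 68.
Blocks that differ from the original plaintext: P[1].

P[0] = CE, P[1] = 0B, P[2] = C1, P[3] = 68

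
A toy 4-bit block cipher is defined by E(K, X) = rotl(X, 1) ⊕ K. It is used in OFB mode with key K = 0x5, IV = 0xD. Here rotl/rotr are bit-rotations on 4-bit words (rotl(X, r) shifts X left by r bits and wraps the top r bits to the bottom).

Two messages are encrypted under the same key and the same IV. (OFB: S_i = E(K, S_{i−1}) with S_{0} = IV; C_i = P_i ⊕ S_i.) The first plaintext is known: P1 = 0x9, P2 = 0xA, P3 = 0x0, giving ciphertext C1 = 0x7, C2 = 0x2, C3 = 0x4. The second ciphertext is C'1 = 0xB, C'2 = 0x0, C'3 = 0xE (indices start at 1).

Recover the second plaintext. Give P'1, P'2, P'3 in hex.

In OFB with a reused IV, both messages share the same keystream S_i, so C_i ⊕ C'_i = P_i ⊕ P'_i and thus P'_i = P_i ⊕ C_i ⊕ C'_i.
P'1: 0x9 ⊕ 0x7 ⊕ 0xB = 0x5.
P'2: 0xA ⊕ 0x2 ⊕ 0x0 = 0x8.
P'3: 0x0 ⊕ 0x4 ⊕ 0xE = 0xA.

P'1 = 0x5, P'2 = 0x8, P'3 = 0xA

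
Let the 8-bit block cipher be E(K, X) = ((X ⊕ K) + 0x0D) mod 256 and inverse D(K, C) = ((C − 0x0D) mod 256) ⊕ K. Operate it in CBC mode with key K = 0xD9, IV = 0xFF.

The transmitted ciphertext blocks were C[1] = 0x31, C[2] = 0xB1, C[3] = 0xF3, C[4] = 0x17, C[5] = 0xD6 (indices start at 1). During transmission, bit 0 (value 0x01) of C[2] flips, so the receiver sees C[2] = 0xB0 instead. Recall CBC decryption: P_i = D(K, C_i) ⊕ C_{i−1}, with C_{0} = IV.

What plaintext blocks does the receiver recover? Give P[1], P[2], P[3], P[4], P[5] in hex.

P[1] = 0x02, P[2] = 0x4B, P[3] = 0x8F, P[4] = 0x20, P[5] = 0x07

Only C[2] changed, to 0xB0. In CBC, a change in C_i garbles P_i and flips the same bit in P_{i+1}. Decrypting the received ciphertext:
P[1]: D(K, 0x31) = 0xFD; 0xFD ⊕ 0xFF = 0x02.
P[2]: D(K, 0xB0) = 0x7A; 0x7A ⊕ 0x31 = 0x4B.
P[3]: D(K, 0xF3) = 0x3F; 0x3F ⊕ 0xB0 = 0x8F.
P[4]: D(K, 0x17) = 0xD3; 0xD3 ⊕ 0xF3 = 0x20.
P[5]: D(K, 0xD6) = 0x10; 0x10 ⊕ 0x17 = 0x07.
Blocks that differ from the original plaintext: P[2], P[3].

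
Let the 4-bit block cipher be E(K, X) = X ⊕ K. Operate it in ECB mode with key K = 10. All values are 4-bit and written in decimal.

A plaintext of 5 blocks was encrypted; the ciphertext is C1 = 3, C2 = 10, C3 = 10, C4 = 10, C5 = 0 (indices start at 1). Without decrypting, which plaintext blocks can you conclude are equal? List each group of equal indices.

P2 = P3 = P4

ECB encrypts each block independently with the same key, so equal ciphertext blocks imply equal plaintext blocks.
C2 = C3 = C4 = 10, so P2 = P3 = P4.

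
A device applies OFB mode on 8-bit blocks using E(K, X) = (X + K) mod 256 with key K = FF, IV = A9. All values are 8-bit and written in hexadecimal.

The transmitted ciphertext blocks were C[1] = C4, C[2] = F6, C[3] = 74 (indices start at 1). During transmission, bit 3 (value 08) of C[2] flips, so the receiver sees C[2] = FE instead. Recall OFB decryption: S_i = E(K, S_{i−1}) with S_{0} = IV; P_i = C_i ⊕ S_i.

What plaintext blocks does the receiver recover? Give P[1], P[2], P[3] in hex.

Only C[2] changed, to FE. In OFB, a change in C_i flips the same bit in P_i only; the keystream is unaffected. Decrypting the received ciphertext:
P[1]: S = E(K, A9) = A8; C4 ⊕ A8 = 6C.
P[2]: S = E(K, A8) = A7; FE ⊕ A7 = 59.
P[3]: S = E(K, A7) = A6; 74 ⊕ A6 = D2.
Blocks that differ from the original plaintext: P[2].

P[1] = 6C, P[2] = 59, P[3] = D2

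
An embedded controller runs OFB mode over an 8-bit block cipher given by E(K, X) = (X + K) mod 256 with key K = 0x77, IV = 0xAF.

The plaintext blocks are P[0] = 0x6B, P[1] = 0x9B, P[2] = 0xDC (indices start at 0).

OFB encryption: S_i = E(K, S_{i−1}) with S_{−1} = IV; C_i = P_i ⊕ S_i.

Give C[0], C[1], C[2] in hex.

C[0]: S = E(K, 0xAF) = 0x26; 0x6B ⊕ 0x26 = 0x4D.
C[1]: S = E(K, 0x26) = 0x9D; 0x9B ⊕ 0x9D = 0x06.
C[2]: S = E(K, 0x9D) = 0x14; 0xDC ⊕ 0x14 = 0xC8.

C[0] = 0x4D, C[1] = 0x06, C[2] = 0xC8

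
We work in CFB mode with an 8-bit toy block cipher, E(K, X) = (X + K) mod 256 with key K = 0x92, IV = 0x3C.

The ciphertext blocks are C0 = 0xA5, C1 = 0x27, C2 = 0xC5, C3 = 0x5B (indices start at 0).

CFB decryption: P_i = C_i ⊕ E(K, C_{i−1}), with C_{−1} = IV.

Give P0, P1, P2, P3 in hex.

P0: E(K, 0x3C) = 0xCE; 0xA5 ⊕ 0xCE = 0x6B.
P1: E(K, 0xA5) = 0x37; 0x27 ⊕ 0x37 = 0x10.
P2: E(K, 0x27) = 0xB9; 0xC5 ⊕ 0xB9 = 0x7C.
P3: E(K, 0xC5) = 0x57; 0x5B ⊕ 0x57 = 0x0C.

P0 = 0x6B, P1 = 0x10, P2 = 0x7C, P3 = 0x0C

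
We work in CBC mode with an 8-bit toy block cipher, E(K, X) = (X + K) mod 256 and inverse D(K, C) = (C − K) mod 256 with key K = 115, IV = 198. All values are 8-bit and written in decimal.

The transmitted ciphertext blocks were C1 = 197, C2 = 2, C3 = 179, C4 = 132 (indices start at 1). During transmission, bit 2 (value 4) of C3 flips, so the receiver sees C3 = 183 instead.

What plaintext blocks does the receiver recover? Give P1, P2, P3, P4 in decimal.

P1 = 148, P2 = 74, P3 = 70, P4 = 166

CBC decryption: P_i = D(K, C_i) ⊕ C_{i−1}, with C_{0} = IV.
Only C3 changed, to 183. In CBC, a change in C_i garbles P_i and flips the same bit in P_{i+1}. Decrypting the received ciphertext:
P1: D(K, 197) = 82; 82 ⊕ 198 = 148.
P2: D(K, 2) = 143; 143 ⊕ 197 = 74.
P3: D(K, 183) = 68; 68 ⊕ 2 = 70.
P4: D(K, 132) = 17; 17 ⊕ 183 = 166.
Blocks that differ from the original plaintext: P3, P4.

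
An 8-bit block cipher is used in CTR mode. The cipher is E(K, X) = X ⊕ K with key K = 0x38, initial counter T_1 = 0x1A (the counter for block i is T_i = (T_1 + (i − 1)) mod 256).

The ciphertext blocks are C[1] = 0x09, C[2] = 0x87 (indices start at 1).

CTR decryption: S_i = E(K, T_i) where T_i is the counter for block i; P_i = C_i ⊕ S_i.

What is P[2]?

P[2] = 0xA4

P[2]: T = 0x1B, S = E(K, T) = 0x23; 0x87 ⊕ 0x23 = 0xA4.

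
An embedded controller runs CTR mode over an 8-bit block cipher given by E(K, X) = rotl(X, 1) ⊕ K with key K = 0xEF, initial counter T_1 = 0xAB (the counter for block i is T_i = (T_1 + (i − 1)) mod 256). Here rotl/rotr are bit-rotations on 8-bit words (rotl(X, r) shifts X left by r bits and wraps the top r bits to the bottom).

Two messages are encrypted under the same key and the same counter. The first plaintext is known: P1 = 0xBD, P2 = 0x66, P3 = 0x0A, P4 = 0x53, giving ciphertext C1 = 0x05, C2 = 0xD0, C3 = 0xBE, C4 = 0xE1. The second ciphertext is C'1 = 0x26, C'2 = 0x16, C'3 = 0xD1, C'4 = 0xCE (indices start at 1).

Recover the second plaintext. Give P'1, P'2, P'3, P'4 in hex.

P'1 = 0x9E, P'2 = 0xA0, P'3 = 0x65, P'4 = 0x7C

In CTR with a reused counter, both messages share the same keystream S_i, so C_i ⊕ C'_i = P_i ⊕ P'_i and thus P'_i = P_i ⊕ C_i ⊕ C'_i.
P'1: 0xBD ⊕ 0x05 ⊕ 0x26 = 0x9E.
P'2: 0x66 ⊕ 0xD0 ⊕ 0x16 = 0xA0.
P'3: 0x0A ⊕ 0xBE ⊕ 0xD1 = 0x65.
P'4: 0x53 ⊕ 0xE1 ⊕ 0xCE = 0x7C.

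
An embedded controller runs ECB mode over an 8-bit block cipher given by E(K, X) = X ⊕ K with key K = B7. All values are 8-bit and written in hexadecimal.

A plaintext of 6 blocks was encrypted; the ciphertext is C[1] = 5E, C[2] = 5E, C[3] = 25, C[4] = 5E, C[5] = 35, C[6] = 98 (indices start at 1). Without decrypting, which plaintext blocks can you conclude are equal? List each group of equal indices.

ECB encrypts each block independently with the same key, so equal ciphertext blocks imply equal plaintext blocks.
C[1] = C[2] = C[4] = 5E, so P[1] = P[2] = P[4].

P[1] = P[2] = P[4]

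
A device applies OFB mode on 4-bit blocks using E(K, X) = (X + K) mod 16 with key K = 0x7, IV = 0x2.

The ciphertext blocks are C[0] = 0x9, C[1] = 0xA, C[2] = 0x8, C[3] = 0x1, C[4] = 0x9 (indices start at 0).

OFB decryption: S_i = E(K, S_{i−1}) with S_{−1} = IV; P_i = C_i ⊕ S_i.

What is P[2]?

P[2] = 0xF

P[0]: S = E(K, 0x2) = 0x9; 0x9 ⊕ 0x9 = 0x0.
P[1]: S = E(K, 0x9) = 0x0; 0xA ⊕ 0x0 = 0xA.
P[2]: S = E(K, 0x0) = 0x7; 0x8 ⊕ 0x7 = 0xF.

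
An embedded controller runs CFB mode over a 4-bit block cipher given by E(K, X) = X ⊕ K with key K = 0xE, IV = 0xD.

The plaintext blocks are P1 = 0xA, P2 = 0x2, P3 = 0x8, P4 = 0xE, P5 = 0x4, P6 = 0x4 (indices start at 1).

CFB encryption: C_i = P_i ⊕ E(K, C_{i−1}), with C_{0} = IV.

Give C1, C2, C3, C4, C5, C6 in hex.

C1 = 0x9, C2 = 0x5, C3 = 0x3, C4 = 0x3, C5 = 0x9, C6 = 0x3

C1: E(K, 0xD) = 0x3; 0xA ⊕ 0x3 = 0x9.
C2: E(K, 0x9) = 0x7; 0x2 ⊕ 0x7 = 0x5.
C3: E(K, 0x5) = 0xB; 0x8 ⊕ 0xB = 0x3.
C4: E(K, 0x3) = 0xD; 0xE ⊕ 0xD = 0x3.
C5: E(K, 0x3) = 0xD; 0x4 ⊕ 0xD = 0x9.
C6: E(K, 0x9) = 0x7; 0x4 ⊕ 0x7 = 0x3.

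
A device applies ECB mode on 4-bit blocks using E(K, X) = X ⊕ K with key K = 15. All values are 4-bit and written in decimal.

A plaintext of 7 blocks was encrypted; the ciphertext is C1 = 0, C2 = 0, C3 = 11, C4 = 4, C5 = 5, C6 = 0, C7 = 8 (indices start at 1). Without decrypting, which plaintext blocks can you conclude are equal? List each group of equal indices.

P1 = P2 = P6

ECB encrypts each block independently with the same key, so equal ciphertext blocks imply equal plaintext blocks.
C1 = C2 = C6 = 0, so P1 = P2 = P6.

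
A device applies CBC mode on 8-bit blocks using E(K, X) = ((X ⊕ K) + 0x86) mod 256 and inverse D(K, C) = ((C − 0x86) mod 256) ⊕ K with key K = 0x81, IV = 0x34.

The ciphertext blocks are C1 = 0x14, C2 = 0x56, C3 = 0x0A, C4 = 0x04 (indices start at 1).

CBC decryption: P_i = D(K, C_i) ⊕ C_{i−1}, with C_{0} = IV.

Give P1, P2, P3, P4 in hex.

P1: D(K, 0x14) = 0x0F; 0x0F ⊕ 0x34 = 0x3B.
P2: D(K, 0x56) = 0x51; 0x51 ⊕ 0x14 = 0x45.
P3: D(K, 0x0A) = 0x05; 0x05 ⊕ 0x56 = 0x53.
P4: D(K, 0x04) = 0xFF; 0xFF ⊕ 0x0A = 0xF5.

P1 = 0x3B, P2 = 0x45, P3 = 0x53, P4 = 0xF5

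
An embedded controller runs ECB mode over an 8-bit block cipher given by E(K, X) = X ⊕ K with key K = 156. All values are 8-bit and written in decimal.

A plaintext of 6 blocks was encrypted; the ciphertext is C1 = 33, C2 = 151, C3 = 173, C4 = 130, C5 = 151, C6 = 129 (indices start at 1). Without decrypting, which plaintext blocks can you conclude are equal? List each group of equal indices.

ECB encrypts each block independently with the same key, so equal ciphertext blocks imply equal plaintext blocks.
C2 = C5 = 151, so P2 = P5.

P2 = P5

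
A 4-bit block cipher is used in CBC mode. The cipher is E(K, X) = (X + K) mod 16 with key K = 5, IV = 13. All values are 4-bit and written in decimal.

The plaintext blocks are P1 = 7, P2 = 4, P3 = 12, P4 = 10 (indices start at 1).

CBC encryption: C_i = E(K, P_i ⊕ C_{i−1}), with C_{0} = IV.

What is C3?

C3 = 1

C1: P1 ⊕ 13 = 10; E(K, 10) = 15.
C2: P2 ⊕ 15 = 11; E(K, 11) = 0.
C3: P3 ⊕ 0 = 12; E(K, 12) = 1.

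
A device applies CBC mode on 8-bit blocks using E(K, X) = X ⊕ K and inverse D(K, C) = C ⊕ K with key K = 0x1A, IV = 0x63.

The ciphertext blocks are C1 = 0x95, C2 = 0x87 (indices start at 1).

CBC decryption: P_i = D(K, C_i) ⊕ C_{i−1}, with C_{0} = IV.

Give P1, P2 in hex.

P1 = 0xEC, P2 = 0x08

P1: D(K, 0x95) = 0x8F; 0x8F ⊕ 0x63 = 0xEC.
P2: D(K, 0x87) = 0x9D; 0x9D ⊕ 0x95 = 0x08.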